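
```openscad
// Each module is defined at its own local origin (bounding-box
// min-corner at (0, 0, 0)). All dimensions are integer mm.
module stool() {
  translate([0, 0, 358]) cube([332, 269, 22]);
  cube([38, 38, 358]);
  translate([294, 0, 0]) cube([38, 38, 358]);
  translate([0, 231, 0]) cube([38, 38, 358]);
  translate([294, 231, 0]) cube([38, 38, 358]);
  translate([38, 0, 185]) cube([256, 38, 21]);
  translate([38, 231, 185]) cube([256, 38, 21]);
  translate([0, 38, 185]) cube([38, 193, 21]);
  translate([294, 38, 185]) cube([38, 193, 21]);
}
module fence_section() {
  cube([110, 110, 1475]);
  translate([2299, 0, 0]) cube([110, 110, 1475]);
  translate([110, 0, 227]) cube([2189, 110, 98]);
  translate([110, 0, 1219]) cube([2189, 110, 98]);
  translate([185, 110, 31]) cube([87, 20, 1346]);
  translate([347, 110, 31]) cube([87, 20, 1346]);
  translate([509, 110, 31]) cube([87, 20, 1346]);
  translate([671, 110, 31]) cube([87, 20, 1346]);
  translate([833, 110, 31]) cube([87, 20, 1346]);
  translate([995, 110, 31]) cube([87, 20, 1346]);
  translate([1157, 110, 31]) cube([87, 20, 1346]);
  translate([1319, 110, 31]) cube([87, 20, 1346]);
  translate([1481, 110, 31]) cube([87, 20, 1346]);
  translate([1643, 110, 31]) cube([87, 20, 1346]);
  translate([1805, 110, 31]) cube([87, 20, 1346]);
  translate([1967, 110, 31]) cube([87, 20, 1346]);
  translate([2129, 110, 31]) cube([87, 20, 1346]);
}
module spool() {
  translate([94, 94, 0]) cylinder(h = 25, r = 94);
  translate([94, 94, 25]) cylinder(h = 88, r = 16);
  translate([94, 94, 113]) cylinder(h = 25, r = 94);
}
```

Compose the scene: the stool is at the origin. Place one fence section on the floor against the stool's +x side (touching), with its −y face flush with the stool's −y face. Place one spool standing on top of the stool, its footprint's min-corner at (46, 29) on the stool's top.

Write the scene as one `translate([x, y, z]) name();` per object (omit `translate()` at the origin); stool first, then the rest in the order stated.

stool();
translate([332, 0, 0]) fence_section();
translate([46, 29, 380]) spool();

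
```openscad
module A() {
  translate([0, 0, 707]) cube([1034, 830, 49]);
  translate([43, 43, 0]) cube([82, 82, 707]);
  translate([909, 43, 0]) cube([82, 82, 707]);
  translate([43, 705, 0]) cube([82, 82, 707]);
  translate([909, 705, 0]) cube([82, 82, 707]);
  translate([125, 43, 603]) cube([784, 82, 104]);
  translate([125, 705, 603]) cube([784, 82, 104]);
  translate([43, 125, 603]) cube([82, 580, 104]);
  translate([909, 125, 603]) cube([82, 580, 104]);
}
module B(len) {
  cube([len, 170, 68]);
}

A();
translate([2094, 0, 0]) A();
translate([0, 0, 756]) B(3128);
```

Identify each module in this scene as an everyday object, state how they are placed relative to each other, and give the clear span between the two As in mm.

Second table starts at x = 2094; first ends at x = 1034; clear span = 2094 − 1034 = 1060 mm.

A is a table. B is a beam. A beam spans the tops of two tables. The clear span between the two tables is 1060 mm.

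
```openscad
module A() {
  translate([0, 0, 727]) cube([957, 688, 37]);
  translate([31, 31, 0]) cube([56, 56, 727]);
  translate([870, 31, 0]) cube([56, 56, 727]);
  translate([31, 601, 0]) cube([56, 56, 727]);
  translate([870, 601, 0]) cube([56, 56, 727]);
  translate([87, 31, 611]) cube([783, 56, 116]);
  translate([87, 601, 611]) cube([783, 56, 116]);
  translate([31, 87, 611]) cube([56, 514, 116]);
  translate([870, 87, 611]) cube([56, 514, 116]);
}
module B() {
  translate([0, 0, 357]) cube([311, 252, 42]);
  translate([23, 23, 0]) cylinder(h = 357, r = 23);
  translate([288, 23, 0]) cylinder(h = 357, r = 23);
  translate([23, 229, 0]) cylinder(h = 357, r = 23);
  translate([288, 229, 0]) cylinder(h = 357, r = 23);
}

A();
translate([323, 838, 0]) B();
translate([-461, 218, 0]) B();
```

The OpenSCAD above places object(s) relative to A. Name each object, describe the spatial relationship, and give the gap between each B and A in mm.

Each stool's nearest face is 150 mm from the table's bounding box.

A is a table. B is a stool. Two stools sit around the table at the +y, −x sides. The gap between each stool and the table is 150 mm.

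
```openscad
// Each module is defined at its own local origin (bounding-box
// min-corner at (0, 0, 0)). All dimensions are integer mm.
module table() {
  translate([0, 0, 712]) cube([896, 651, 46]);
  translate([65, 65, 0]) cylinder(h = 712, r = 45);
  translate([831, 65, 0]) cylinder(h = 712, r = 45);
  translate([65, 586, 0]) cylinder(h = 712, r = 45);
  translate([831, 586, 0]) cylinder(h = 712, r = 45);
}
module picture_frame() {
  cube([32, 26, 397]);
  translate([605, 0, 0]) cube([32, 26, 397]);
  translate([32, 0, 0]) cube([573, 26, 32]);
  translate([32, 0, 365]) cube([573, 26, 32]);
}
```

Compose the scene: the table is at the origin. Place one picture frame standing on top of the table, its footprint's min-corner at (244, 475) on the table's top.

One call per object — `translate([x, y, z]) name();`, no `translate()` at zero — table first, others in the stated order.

table();
translate([244, 475, 758]) picture_frame();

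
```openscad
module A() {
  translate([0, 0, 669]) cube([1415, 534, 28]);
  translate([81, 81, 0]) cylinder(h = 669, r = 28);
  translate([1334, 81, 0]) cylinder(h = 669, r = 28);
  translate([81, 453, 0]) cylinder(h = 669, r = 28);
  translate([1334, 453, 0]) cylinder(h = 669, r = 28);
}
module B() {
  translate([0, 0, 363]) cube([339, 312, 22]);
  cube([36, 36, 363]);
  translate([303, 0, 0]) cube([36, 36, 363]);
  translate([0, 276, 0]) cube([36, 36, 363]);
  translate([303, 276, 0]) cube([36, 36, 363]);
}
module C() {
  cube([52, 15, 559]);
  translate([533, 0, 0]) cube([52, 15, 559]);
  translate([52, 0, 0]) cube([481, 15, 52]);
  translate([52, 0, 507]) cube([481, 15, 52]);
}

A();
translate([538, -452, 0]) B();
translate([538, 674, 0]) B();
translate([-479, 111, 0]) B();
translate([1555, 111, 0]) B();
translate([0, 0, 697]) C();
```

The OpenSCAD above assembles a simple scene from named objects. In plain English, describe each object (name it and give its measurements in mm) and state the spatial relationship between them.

A is a rectangular dining table. The top is 1415×534×28 mm with its upper surface at z = 697 mm. It stands on four round legs of 56 mm diameter, each leg's bounding box inset 53 mm from the nearest pair of top edges, running from the floor to the underside of the top.

B is a simple wooden stool: a rectangular seat 339 mm (x) by 312 mm (y), 22 mm thick, top face at z = 385 mm, on four square legs, each 36×36 mm in cross-section. The legs rest on z = 0, each flush with a corner of the seat.

C is a picture frame with a 481×455 mm rectangular opening (x by z) and a uniform 52 mm border on every side. Frame depth is 15 mm along y. It is built from two vertical stiles running the full outside height and two horizontal rails spanning the gap between the stiles.

Four stools sit around the table at the −y, +y, −x, +x sides. The picture frame is on top of the table.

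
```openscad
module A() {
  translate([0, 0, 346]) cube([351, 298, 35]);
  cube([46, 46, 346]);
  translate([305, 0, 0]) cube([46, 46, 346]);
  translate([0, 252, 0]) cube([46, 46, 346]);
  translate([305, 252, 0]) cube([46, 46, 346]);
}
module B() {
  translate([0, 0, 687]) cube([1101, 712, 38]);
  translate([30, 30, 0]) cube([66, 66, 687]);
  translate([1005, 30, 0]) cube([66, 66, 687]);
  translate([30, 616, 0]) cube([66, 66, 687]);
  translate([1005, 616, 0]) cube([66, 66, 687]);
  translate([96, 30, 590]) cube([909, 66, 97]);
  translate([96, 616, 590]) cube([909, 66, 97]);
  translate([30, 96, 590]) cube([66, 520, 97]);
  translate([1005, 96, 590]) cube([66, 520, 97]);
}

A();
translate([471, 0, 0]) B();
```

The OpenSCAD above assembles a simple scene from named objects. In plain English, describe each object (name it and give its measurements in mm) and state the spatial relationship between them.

A is a simple wooden stool: a rectangular seat 351 mm (x) by 298 mm (y), 35 mm thick, top face at z = 381 mm, on four square legs, each 46×46 mm in cross-section. The legs rest on z = 0, each flush with a corner of the seat.

B is a rectangular dining table. The top is 1101×712×38 mm with its upper surface at z = 725 mm. It stands on four 66×66 mm square legs, each inset 30 mm from the nearest pair of top edges, running from the floor to the underside of the top. Four apron rails, 66 mm thick and 97 mm tall, run between adjacent legs with their top edges flush with the underside of the top and their outer faces flush with the legs' outer faces.

The table is on the floor beside the stool on its +x side.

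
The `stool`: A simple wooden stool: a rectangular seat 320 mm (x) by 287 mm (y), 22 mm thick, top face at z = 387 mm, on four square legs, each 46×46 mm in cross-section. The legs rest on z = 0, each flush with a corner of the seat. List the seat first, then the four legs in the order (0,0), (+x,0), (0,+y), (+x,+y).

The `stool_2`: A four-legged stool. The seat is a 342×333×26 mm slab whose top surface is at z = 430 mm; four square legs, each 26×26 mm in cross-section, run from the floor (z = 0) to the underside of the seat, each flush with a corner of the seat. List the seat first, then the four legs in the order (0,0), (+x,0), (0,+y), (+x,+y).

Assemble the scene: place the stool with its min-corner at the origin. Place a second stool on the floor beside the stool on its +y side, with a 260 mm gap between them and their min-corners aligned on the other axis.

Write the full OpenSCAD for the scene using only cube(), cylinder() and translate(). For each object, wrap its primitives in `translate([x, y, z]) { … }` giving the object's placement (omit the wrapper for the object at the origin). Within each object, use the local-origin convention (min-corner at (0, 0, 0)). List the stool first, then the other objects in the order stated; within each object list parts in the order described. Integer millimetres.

translate([0, 0, 365]) cube([320, 287, 22]);
cube([46, 46, 365]);
translate([274, 0, 0]) cube([46, 46, 365]);
translate([0, 241, 0]) cube([46, 46, 365]);
translate([274, 241, 0]) cube([46, 46, 365]);
translate([0, 547, 0]) {
  translate([0, 0, 404]) cube([342, 333, 26]);
  cube([26, 26, 404]);
  translate([316, 0, 0]) cube([26, 26, 404]);
  translate([0, 307, 0]) cube([26, 26, 404]);
  translate([316, 307, 0]) cube([26, 26, 404]);
}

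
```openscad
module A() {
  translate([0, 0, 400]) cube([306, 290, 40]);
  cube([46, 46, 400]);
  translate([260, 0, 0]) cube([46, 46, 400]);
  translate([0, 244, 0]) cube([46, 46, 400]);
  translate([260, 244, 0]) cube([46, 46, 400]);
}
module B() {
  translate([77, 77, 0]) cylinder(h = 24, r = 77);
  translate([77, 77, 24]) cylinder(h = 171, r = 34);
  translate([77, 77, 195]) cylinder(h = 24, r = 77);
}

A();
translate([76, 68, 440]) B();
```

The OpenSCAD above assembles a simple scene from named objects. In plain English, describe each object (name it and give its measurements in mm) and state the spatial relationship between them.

A is a four-legged stool. The seat is 306×290 mm, 40 mm thick, top at z = 440 mm. It stands on four square legs, each 46×46 mm in cross-section, from z = 0 to the seat underside, each flush with a corner of the seat.

B is a spool: two coaxial disc flanges of radius 77 mm and thickness 24 mm, joined by a core cylinder of radius 34 mm and height 171 mm. The lower flange rests on z = 0 and the three cylinders share a vertical axis.

The spool is on top of the stool, centred.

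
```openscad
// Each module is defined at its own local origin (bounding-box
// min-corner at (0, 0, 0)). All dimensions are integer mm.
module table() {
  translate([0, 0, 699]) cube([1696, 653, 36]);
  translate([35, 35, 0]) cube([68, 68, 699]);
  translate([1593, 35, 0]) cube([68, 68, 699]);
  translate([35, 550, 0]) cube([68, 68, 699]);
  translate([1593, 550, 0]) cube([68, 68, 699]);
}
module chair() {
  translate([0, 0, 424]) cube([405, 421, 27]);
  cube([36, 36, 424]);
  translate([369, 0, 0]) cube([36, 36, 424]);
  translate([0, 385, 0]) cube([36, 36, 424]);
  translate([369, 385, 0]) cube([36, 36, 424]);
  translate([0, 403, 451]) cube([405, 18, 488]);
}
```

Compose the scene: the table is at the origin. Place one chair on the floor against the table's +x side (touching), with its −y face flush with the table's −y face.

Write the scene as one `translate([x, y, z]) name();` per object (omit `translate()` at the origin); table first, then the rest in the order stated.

table();
translate([1696, 0, 0]) chair();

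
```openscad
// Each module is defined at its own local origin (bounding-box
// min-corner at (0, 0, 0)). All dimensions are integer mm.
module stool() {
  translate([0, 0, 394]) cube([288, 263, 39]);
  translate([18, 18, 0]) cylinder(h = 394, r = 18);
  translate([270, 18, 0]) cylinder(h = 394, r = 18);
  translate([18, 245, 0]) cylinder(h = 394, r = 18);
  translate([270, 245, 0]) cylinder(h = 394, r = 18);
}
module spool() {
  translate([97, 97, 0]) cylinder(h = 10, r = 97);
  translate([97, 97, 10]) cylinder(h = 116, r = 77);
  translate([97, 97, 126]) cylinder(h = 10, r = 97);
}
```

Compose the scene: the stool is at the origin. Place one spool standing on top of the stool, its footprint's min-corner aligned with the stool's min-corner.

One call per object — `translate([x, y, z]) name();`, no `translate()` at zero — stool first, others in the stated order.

stool();
translate([0, 0, 433]) spool();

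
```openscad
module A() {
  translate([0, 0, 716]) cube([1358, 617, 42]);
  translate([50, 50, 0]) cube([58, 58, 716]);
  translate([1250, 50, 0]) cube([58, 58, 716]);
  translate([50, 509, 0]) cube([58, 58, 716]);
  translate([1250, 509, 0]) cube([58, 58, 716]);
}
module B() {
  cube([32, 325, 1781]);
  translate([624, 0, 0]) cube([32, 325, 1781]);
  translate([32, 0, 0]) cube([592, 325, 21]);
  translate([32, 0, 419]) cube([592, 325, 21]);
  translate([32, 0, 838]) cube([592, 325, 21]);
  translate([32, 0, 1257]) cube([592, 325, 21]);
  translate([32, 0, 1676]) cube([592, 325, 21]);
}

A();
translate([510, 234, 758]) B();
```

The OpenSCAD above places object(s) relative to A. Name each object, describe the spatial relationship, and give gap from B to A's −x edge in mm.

A is a table. B is a bookshelf. The bookshelf is on top of the table. The gap from the bookshelf to the table's −x edge is 510 mm.

The bookshelf's min-x is at 510; the table's min-x is 0; gap = 510 mm.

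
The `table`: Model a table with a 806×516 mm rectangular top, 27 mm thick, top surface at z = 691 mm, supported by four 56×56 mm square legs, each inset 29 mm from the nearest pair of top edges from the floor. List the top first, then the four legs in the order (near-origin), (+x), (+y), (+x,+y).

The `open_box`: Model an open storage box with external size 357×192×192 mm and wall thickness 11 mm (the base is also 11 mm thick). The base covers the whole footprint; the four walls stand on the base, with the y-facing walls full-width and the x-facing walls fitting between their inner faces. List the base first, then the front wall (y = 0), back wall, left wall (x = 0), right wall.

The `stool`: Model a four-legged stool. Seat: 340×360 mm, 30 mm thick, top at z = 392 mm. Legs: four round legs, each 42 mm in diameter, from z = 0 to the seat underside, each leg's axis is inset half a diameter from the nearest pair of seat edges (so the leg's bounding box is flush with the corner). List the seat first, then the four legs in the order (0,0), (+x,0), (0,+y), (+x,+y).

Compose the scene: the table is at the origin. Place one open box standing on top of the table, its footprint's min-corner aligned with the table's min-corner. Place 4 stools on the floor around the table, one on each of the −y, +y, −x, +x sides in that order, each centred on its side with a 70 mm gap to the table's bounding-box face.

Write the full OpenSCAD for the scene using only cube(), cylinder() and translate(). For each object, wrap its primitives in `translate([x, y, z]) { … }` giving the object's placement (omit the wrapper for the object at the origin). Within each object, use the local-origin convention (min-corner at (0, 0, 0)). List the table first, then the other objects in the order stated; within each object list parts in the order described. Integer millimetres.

translate([0, 0, 664]) cube([806, 516, 27]);
translate([29, 29, 0]) cube([56, 56, 664]);
translate([721, 29, 0]) cube([56, 56, 664]);
translate([29, 431, 0]) cube([56, 56, 664]);
translate([721, 431, 0]) cube([56, 56, 664]);
translate([0, 0, 691]) {
  cube([357, 192, 11]);
  translate([0, 0, 11]) cube([357, 11, 181]);
  translate([0, 181, 11]) cube([357, 11, 181]);
  translate([0, 11, 11]) cube([11, 170, 181]);
  translate([346, 11, 11]) cube([11, 170, 181]);
}
translate([233, -430, 0]) {
  translate([0, 0, 362]) cube([340, 360, 30]);
  translate([21, 21, 0]) cylinder(h = 362, r = 21);
  translate([319, 21, 0]) cylinder(h = 362, r = 21);
  translate([21, 339, 0]) cylinder(h = 362, r = 21);
  translate([319, 339, 0]) cylinder(h = 362, r = 21);
}
translate([233, 586, 0]) {
  translate([0, 0, 362]) cube([340, 360, 30]);
  translate([21, 21, 0]) cylinder(h = 362, r = 21);
  translate([319, 21, 0]) cylinder(h = 362, r = 21);
  translate([21, 339, 0]) cylinder(h = 362, r = 21);
  translate([319, 339, 0]) cylinder(h = 362, r = 21);
}
translate([-410, 78, 0]) {
  translate([0, 0, 362]) cube([340, 360, 30]);
  translate([21, 21, 0]) cylinder(h = 362, r = 21);
  translate([319, 21, 0]) cylinder(h = 362, r = 21);
  translate([21, 339, 0]) cylinder(h = 362, r = 21);
  translate([319, 339, 0]) cylinder(h = 362, r = 21);
}
translate([876, 78, 0]) {
  translate([0, 0, 362]) cube([340, 360, 30]);
  translate([21, 21, 0]) cylinder(h = 362, r = 21);
  translate([319, 21, 0]) cylinder(h = 362, r = 21);
  translate([21, 339, 0]) cylinder(h = 362, r = 21);
  translate([319, 339, 0]) cylinder(h = 362, r = 21);
}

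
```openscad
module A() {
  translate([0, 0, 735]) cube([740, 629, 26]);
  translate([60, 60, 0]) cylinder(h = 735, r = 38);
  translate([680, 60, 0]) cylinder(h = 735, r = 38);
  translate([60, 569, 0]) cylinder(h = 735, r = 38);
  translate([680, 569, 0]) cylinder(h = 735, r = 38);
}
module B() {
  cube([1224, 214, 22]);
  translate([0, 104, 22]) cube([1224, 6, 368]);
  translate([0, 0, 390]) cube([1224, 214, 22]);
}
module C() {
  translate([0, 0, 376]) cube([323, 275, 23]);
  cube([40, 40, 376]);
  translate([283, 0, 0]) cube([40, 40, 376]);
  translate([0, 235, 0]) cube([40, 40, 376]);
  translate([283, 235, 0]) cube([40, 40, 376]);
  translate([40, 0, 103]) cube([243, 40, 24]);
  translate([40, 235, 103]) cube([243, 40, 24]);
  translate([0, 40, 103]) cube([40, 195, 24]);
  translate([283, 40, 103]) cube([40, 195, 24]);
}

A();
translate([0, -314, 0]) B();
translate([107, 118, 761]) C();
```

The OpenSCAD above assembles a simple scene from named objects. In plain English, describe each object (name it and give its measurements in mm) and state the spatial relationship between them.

A is a table: top 740 mm (x) × 629 mm (y), 26 mm thick, upper face at z = 761 mm, on four round legs of 76 mm diameter, each leg's bounding box inset 22 mm from the nearest pair of top edges, running from z = 0 to the bottom of the top.

B is an I-beam lying along x, 1224 mm long. Overall section height 412 mm. Two flanges 214 mm wide (y) and 22 mm thick, one on the floor and one at the top; a web 6 mm thick runs between them, centred on the flange width.

C is a four-legged stool. The seat is 323×275 mm, 23 mm thick, top at z = 399 mm. It stands on four square legs, each 40×40 mm in cross-section, from z = 0 to the seat underside, each flush with a corner of the seat. Four stretchers, 40 mm wide and 24 mm tall, connect adjacent legs with their undersides at z = 103 mm, each running between the inner faces of the legs it joins and aligned with the legs' outer faces on the other axis.

The I-beam is on the floor beside the table on its −y side. The stool is on top of the table.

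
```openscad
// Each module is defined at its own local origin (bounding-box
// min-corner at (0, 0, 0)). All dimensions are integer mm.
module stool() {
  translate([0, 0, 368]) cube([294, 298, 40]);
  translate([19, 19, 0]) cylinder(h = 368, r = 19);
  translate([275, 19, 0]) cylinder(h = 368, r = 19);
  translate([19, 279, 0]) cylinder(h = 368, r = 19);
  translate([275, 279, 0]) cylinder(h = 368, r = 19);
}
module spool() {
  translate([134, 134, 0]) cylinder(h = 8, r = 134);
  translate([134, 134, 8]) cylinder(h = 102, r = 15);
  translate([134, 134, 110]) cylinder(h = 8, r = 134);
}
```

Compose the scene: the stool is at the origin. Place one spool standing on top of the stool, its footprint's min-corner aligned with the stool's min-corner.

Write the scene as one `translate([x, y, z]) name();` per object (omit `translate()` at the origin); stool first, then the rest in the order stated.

stool();
translate([0, 0, 408]) spool();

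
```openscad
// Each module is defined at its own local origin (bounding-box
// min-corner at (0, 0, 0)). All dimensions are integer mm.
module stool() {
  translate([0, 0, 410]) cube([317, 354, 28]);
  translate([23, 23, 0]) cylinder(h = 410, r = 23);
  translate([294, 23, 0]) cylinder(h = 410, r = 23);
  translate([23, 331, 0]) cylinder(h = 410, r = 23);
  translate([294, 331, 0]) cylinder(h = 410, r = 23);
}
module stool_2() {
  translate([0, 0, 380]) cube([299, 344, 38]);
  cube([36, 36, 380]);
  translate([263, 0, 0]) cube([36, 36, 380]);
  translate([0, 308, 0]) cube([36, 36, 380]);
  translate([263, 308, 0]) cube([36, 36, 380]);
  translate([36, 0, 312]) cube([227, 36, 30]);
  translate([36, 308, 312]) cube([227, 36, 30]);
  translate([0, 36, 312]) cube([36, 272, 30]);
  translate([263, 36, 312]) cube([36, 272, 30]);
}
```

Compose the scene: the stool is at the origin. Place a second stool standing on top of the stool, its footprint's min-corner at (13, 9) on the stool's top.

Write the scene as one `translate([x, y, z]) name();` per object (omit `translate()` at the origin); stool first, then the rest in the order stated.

stool();
translate([13, 9, 438]) stool_2();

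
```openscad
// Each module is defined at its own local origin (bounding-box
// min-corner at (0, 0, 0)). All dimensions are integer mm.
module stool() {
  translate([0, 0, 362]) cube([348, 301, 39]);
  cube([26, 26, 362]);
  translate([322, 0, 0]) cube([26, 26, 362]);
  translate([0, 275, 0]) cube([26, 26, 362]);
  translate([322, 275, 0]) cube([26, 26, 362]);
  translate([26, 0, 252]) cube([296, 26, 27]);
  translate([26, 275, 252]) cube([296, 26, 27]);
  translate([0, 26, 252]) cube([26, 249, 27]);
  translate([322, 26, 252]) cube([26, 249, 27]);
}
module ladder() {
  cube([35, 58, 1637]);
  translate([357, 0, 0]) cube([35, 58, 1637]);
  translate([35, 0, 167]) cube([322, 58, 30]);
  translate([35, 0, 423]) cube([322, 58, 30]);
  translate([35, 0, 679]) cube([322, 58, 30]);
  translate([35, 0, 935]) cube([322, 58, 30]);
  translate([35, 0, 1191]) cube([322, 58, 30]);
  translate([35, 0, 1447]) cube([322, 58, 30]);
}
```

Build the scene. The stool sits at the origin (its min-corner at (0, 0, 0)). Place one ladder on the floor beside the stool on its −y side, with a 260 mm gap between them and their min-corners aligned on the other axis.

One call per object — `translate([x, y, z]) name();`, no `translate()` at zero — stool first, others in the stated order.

stool();
translate([0, -318, 0]) ladder();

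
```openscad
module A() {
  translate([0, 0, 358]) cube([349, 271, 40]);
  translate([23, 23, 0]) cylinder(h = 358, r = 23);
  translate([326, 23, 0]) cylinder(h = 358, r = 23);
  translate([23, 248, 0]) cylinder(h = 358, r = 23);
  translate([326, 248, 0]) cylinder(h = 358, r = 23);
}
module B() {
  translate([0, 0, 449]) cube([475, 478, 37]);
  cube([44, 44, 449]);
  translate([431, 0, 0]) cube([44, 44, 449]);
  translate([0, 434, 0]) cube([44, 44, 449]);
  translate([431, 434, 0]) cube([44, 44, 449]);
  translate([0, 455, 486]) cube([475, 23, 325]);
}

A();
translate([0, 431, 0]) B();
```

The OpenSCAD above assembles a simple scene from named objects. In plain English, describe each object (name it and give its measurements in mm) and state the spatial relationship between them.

A is a four-legged stool. The seat is a 349×271×40 mm slab whose top surface is at z = 398 mm; four round legs, each 46 mm in diameter, run from the floor (z = 0) to the underside of the seat, each leg's axis is inset half a diameter from the nearest pair of seat edges (so the leg's bounding box is flush with the corner).

B is a chair: 475×478 mm seat, 37 mm thick, top at z = 486 mm, on four 44 mm square corner legs flush with the seat edges. A 23 mm thick backrest slab spans the full seat width, extending 325 mm above the seat top, its back face flush with the seat's +y edge.

The chair is on the floor beside the stool on its +y side.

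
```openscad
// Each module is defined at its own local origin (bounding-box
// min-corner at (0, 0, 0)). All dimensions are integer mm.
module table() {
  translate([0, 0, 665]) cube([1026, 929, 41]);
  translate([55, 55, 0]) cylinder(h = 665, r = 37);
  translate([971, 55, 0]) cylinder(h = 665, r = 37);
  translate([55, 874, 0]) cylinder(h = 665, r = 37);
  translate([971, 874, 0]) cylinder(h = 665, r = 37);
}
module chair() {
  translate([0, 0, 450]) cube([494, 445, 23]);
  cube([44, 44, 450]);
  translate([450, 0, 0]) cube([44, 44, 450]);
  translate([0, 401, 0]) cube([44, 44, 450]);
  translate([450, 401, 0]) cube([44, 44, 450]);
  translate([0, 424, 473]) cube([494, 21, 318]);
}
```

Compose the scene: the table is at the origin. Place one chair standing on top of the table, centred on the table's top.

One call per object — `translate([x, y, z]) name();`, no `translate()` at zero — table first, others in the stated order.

table();
translate([266, 242, 706]) chair();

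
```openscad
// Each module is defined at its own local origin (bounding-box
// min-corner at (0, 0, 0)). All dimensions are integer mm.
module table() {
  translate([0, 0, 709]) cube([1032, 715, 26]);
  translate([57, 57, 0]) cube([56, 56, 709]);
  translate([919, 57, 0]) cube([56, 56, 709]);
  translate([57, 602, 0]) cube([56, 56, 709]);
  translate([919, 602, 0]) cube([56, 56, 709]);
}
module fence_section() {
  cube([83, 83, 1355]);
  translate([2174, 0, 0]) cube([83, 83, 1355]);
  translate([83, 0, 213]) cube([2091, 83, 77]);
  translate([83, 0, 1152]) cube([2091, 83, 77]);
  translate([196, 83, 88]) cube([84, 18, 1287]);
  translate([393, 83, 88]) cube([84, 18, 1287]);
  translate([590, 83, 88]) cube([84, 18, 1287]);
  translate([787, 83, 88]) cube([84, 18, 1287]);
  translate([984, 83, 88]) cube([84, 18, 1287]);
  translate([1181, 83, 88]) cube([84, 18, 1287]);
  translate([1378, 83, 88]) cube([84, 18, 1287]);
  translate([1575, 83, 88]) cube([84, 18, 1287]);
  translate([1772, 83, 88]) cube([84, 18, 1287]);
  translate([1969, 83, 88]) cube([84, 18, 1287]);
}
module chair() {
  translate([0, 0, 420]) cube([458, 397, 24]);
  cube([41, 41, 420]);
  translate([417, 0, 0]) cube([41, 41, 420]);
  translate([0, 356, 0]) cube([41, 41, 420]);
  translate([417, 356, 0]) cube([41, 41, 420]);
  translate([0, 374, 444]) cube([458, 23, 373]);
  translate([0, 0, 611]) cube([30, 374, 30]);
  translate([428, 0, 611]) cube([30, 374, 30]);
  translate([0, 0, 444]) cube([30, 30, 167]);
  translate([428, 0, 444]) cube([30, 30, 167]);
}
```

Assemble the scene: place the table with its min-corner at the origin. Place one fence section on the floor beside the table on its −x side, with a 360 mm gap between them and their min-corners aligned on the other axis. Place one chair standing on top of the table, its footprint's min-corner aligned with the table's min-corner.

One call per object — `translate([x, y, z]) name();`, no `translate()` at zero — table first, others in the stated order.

table();
translate([-2617, 0, 0]) fence_section();
translate([0, 0, 735]) chair();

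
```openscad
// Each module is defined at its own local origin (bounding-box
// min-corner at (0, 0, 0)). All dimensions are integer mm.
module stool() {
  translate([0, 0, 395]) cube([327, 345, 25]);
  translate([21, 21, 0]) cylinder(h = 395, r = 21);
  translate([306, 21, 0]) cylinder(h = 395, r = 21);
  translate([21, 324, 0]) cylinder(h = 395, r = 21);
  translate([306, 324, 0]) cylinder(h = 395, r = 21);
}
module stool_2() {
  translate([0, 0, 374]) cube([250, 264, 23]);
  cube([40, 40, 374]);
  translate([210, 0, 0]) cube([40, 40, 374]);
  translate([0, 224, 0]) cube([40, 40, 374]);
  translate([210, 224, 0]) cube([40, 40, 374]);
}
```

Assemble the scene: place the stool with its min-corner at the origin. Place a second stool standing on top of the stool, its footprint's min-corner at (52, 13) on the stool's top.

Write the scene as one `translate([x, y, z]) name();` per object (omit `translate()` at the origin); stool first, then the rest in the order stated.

stool();
translate([52, 13, 420]) stool_2();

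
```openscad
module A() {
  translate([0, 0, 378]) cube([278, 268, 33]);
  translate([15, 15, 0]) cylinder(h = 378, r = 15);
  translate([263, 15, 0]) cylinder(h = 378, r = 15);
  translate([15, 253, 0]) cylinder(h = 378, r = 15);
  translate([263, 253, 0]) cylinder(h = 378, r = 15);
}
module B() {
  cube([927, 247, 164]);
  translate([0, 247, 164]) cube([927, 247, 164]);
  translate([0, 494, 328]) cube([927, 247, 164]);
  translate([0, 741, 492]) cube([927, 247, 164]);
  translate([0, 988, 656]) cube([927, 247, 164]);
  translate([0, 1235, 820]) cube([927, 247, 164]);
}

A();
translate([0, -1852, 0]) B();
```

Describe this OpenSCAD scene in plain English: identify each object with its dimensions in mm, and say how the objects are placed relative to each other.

A is a four-legged stool. The seat is a 278×268×33 mm slab whose top surface is at z = 411 mm; four round legs, each 30 mm in diameter, run from the floor (z = 0) to the underside of the seat, each leg's axis is inset half a diameter from the nearest pair of seat edges (so the leg's bounding box is flush with the corner).

B is a run of 6 identical solid stair steps. Each tread is 927×247 mm and each step block is 164 mm high. Step 1 rests on the floor; step k is offset from step 1 by (k−1)×247 mm in y and (k−1)×164 mm in z.

The staircase is on the floor beside the stool on its −y side.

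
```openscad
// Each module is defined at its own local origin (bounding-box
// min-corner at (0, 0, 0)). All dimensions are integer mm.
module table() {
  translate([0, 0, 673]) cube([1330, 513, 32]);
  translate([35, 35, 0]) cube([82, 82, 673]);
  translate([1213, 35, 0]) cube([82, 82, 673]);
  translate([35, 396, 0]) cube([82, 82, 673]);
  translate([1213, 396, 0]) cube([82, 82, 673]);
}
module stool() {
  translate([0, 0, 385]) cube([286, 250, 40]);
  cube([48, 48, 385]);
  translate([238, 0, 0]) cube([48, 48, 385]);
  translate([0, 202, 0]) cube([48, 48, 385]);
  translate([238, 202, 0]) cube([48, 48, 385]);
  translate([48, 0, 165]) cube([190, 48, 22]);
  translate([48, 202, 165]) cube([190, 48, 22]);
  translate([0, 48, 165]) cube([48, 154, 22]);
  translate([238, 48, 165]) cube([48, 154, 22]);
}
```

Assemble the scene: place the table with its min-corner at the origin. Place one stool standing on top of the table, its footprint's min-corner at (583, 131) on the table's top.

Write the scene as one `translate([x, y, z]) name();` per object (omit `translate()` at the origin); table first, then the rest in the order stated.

table();
translate([583, 131, 705]) stool();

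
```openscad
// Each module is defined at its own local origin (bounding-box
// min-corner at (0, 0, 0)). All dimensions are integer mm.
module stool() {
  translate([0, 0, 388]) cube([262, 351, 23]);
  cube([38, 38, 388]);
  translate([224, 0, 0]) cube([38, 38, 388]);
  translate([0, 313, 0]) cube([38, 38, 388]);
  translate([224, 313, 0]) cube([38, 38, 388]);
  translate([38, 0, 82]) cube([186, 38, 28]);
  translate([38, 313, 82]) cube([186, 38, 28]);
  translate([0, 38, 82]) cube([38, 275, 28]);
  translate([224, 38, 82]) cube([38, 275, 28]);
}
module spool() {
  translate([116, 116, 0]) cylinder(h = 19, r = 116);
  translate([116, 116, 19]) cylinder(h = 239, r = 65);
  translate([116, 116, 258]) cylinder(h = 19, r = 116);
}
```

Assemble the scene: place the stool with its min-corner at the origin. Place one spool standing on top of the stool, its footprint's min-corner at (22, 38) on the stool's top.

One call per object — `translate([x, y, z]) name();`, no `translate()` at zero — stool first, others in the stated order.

stool();
translate([22, 38, 411]) spool();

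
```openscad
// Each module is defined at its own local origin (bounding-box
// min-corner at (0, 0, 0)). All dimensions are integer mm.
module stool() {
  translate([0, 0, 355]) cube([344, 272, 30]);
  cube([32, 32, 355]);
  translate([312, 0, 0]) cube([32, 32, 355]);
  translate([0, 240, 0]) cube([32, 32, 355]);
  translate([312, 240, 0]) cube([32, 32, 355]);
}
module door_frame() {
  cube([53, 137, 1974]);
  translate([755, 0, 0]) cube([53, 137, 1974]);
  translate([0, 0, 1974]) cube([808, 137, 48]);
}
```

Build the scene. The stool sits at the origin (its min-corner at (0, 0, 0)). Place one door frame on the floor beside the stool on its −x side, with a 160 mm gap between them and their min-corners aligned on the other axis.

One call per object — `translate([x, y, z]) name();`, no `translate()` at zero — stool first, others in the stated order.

stool();
translate([-968, 0, 0]) door_frame();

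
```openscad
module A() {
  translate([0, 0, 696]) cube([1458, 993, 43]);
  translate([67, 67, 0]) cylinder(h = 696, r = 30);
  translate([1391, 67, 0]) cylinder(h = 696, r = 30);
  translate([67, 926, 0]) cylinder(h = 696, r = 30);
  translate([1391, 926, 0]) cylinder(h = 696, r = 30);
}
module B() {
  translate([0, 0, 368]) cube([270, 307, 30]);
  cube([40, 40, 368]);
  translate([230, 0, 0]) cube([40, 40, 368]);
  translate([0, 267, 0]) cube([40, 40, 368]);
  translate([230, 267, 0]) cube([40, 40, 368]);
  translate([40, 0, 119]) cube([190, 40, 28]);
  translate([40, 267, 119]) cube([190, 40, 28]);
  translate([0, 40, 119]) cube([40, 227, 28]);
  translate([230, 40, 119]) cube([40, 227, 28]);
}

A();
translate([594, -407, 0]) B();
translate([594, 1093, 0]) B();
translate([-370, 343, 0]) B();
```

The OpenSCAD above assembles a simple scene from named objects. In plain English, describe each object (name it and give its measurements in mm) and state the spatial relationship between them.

A is a rectangular dining table. The top is 1458×993×43 mm with its upper surface at z = 739 mm. It stands on four round legs of 60 mm diameter, each leg's bounding box inset 37 mm from the nearest pair of top edges, running from the floor to the underside of the top.

B is a simple wooden stool: a rectangular seat 270 mm (x) by 307 mm (y), 30 mm thick, top face at z = 398 mm, on four square legs, each 40×40 mm in cross-section. The legs rest on z = 0, each flush with a corner of the seat. Four stretchers, 40 mm wide and 28 mm tall, connect adjacent legs with their undersides at z = 119 mm, each running between the inner faces of the legs it joins and aligned with the legs' outer faces on the other axis.

Three stools sit around the table at the −y, +y, −x sides.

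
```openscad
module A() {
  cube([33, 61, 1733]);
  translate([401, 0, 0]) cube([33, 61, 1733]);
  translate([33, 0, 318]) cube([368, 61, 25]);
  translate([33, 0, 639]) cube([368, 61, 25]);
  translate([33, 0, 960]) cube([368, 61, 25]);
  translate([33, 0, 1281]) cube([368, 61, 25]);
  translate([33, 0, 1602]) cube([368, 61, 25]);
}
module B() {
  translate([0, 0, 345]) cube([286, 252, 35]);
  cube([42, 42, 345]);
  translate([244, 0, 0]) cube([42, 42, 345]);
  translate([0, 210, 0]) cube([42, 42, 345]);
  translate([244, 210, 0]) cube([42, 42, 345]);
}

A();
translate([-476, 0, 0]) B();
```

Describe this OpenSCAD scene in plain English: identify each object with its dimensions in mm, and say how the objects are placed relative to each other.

A is a wooden ladder with two side rails of 33×61 mm section and 1733 mm height, set 434 mm apart overall. Between them run 5 rectangular rungs (61 mm deep, 25 mm thick), front faces flush with the rails' −y face. The bottom of the first rung is 318 mm above the floor and each subsequent rung is 321 mm higher than the one below.

B is a simple wooden stool: a rectangular seat 286 mm (x) by 252 mm (y), 35 mm thick, top face at z = 380 mm, on four square legs, each 42×42 mm in cross-section. The legs rest on z = 0, each flush with a corner of the seat.

The stool is on the floor beside the ladder on its −x side.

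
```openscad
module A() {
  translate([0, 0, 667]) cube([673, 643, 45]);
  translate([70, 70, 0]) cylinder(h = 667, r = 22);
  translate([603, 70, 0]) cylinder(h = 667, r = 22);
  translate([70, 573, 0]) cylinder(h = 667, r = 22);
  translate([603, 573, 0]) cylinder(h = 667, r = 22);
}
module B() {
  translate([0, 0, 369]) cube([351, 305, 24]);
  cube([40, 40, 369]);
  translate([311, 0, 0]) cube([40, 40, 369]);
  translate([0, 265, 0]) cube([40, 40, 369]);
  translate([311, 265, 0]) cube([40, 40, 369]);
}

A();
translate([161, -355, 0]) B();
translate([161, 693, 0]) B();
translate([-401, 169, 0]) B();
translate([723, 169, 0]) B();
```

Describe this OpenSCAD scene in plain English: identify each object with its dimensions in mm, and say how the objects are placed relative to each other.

A is a table: top 673 mm (x) × 643 mm (y), 45 mm thick, upper face at z = 712 mm, on four round legs of 44 mm diameter, each leg's bounding box inset 48 mm from the nearest pair of top edges, running from z = 0 to the bottom of the top.

B is a simple wooden stool: a rectangular seat 351 mm (x) by 305 mm (y), 24 mm thick, top face at z = 393 mm, on four square legs, each 40×40 mm in cross-section. The legs rest on z = 0, each flush with a corner of the seat.

Four stools sit around the table at the −y, +y, −x, +x sides.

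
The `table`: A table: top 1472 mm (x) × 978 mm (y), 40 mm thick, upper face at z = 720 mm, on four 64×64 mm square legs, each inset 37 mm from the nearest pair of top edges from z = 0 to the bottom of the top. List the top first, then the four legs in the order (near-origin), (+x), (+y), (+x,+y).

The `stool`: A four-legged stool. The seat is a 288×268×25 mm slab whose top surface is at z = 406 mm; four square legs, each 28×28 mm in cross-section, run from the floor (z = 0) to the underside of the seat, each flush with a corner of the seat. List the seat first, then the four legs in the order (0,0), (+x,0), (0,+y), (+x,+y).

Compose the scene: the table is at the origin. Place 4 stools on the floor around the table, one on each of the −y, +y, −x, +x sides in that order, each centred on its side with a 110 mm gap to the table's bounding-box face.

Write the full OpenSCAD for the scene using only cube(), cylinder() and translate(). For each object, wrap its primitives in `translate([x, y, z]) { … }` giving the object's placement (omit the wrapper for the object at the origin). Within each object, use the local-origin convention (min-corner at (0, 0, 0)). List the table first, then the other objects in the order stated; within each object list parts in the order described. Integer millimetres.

translate([0, 0, 680]) cube([1472, 978, 40]);
translate([37, 37, 0]) cube([64, 64, 680]);
translate([1371, 37, 0]) cube([64, 64, 680]);
translate([37, 877, 0]) cube([64, 64, 680]);
translate([1371, 877, 0]) cube([64, 64, 680]);
translate([592, -378, 0]) {
  translate([0, 0, 381]) cube([288, 268, 25]);
  cube([28, 28, 381]);
  translate([260, 0, 0]) cube([28, 28, 381]);
  translate([0, 240, 0]) cube([28, 28, 381]);
  translate([260, 240, 0]) cube([28, 28, 381]);
}
translate([592, 1088, 0]) {
  translate([0, 0, 381]) cube([288, 268, 25]);
  cube([28, 28, 381]);
  translate([260, 0, 0]) cube([28, 28, 381]);
  translate([0, 240, 0]) cube([28, 28, 381]);
  translate([260, 240, 0]) cube([28, 28, 381]);
}
translate([-398, 355, 0]) {
  translate([0, 0, 381]) cube([288, 268, 25]);
  cube([28, 28, 381]);
  translate([260, 0, 0]) cube([28, 28, 381]);
  translate([0, 240, 0]) cube([28, 28, 381]);
  translate([260, 240, 0]) cube([28, 28, 381]);
}
translate([1582, 355, 0]) {
  translate([0, 0, 381]) cube([288, 268, 25]);
  cube([28, 28, 381]);
  translate([260, 0, 0]) cube([28, 28, 381]);
  translate([0, 240, 0]) cube([28, 28, 381]);
  translate([260, 240, 0]) cube([28, 28, 381]);
}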